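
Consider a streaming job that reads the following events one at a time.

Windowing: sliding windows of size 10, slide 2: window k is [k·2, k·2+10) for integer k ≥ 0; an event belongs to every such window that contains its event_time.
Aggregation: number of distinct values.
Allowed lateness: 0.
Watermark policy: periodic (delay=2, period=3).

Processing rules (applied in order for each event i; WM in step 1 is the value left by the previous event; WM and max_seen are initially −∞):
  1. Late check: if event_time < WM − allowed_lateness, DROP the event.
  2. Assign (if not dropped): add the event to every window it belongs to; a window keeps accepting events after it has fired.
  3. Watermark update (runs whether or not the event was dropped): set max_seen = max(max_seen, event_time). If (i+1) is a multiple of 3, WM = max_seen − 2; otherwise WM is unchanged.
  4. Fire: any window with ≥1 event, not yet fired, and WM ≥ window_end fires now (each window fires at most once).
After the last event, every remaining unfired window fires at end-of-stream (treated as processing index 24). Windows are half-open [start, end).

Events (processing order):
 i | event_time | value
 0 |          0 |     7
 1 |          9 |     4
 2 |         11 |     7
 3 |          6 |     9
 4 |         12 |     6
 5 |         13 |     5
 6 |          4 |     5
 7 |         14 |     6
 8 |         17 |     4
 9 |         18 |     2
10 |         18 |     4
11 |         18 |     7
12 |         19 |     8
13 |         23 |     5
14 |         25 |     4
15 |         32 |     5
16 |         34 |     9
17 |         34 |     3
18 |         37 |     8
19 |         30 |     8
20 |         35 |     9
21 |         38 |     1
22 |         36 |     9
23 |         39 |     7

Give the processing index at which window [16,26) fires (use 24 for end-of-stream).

i=0 t=0 v=7: → [0,10); WM=−∞
i=1 t=9 v=4: → [8,18),[6,16),[4,14),[2,12),[0,10); WM=−∞
i=2 t=11 v=7: → [10,20),[8,18),[6,16),[4,14),[2,12); WM=9
i=3 t=6 v=9: DROP (t<9-0); WM=9
i=4 t=12 v=6: → [12,22),[10,20),[8,18),[6,16),[4,14); WM=9
i=5 t=13 v=5: → [12,22),[10,20),[8,18),[6,16),[4,14); WM=11; [0,10) fires=2
i=6 t=4 v=5: DROP (t<11-0); WM=11
i=7 t=14 v=6: → [14,24),[12,22),[10,20),[8,18),[6,16); WM=11
i=8 t=17 v=4: → [16,26),[14,24),[12,22),[10,20),[8,18); WM=15; [2,12) fires=2 [4,14) fires=4
i=9 t=18 v=2: → [18,28),[16,26),[14,24),[12,22),[10,20); WM=15
i=10 t=18 v=4: → [18,28),[16,26),[14,24),[12,22),[10,20); WM=15
i=11 t=18 v=7: → [18,28),[16,26),[14,24),[12,22),[10,20); WM=16; [6,16) fires=4
i=12 t=19 v=8: → [18,28),[16,26),[14,24),[12,22),[10,20); WM=16
i=13 t=23 v=5: → [22,32),[20,30),[18,28),[16,26),[14,24); WM=16
i=14 t=25 v=4: → [24,34),[22,32),[20,30),[18,28),[16,26); WM=23; [8,18) fires=4 [10,20) fires=6 [12,22) fires=6
i=15 t=32 v=5: → [32,42),[30,40),[28,38),[26,36),[24,34); WM=23
i=16 t=34 v=9: → [34,44),[32,42),[30,40),[28,38),[26,36); WM=23
i=17 t=34 v=3: → [34,44),[32,42),[30,40),[28,38),[26,36); WM=32; [14,24) fires=6 [16,26) fires=5 [18,28) fires=5 [20,30) fires=2 [22,32) fires=2
i=18 t=37 v=8: → [36,46),[34,44),[32,42),[30,40),[28,38); WM=32
i=19 t=30 v=8: DROP (t<32-0); WM=32
i=20 t=35 v=9: → [34,44),[32,42),[30,40),[28,38),[26,36); WM=35; [24,34) fires=2
i=21 t=38 v=1: → [38,48),[36,46),[34,44),[32,42),[30,40); WM=35
i=22 t=36 v=9: → [36,46),[34,44),[32,42),[30,40),[28,38); WM=35
i=23 t=39 v=7: → [38,48),[36,46),[34,44),[32,42),[30,40); WM=37; [26,36) fires=3

17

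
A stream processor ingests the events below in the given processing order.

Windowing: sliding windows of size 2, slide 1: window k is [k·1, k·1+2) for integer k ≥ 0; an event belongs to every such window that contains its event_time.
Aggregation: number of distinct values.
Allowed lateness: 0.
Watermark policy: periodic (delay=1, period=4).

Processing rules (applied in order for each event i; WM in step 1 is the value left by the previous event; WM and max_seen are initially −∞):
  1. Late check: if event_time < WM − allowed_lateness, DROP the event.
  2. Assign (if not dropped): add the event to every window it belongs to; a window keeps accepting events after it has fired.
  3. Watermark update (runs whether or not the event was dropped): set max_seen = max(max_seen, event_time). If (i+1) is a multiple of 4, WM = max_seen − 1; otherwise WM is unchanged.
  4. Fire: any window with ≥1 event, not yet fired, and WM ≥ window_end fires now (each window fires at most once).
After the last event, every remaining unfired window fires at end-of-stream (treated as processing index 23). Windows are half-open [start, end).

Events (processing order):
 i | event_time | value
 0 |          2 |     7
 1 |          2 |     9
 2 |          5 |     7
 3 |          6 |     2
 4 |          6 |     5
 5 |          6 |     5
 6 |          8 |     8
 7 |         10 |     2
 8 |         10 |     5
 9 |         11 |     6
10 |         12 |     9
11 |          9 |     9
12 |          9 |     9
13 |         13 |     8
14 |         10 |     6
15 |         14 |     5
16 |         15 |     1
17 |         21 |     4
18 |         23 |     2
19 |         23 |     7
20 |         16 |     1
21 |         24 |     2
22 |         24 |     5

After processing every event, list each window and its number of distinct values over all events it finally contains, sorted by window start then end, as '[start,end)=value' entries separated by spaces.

[1,3)=2 [2,4)=2 [4,6)=1 [5,7)=3 [6,8)=2 [7,9)=1 [8,10)=2 [9,11)=3 [10,12)=3 [11,13)=2 [12,14)=2 [13,15)=2 [14,16)=2 [15,17)=1 [20,22)=1 [21,23)=1 [22,24)=2 [23,25)=3 [24,26)=2

i=0 t=2 v=7: → [2,4),[1,3); WM=−∞
i=1 t=2 v=9: → [2,4),[1,3); WM=−∞
i=2 t=5 v=7: → [5,7),[4,6); WM=−∞
i=3 t=6 v=2: → [6,8),[5,7); WM=5; [1,3) fires=2 [2,4) fires=2
i=4 t=6 v=5: → [6,8),[5,7); WM=5
i=5 t=6 v=5: → [6,8),[5,7); WM=5
i=6 t=8 v=8: → [8,10),[7,9); WM=5
i=7 t=10 v=2: → [10,12),[9,11); WM=9; [4,6) fires=1 [5,7) fires=3 [6,8) fires=2 [7,9) fires=1
i=8 t=10 v=5: → [10,12),[9,11); WM=9
i=9 t=11 v=6: → [11,13),[10,12); WM=9
i=10 t=12 v=9: → [12,14),[11,13); WM=9
i=11 t=9 v=9: → [9,11),[8,10); WM=11; [8,10) fires=2 [9,11) fires=3
i=12 t=9 v=9: DROP (t<11-0); WM=11
i=13 t=13 v=8: → [13,15),[12,14); WM=11
i=14 t=10 v=6: DROP (t<11-0); WM=11
i=15 t=14 v=5: → [14,16),[13,15); WM=13; [10,12) fires=3 [11,13) fires=2
i=16 t=15 v=1: → [15,17),[14,16); WM=13
i=17 t=21 v=4: → [21,23),[20,22); WM=13
i=18 t=23 v=2: → [23,25),[22,24); WM=13
i=19 t=23 v=7: → [23,25),[22,24); WM=22; [12,14) fires=2 [13,15) fires=2 [14,16) fires=2 [15,17) fires=1 [20,22) fires=1
i=20 t=16 v=1: DROP (t<22-0); WM=22
i=21 t=24 v=2: → [24,26),[23,25); WM=22
i=22 t=24 v=5: → [24,26),[23,25); WM=22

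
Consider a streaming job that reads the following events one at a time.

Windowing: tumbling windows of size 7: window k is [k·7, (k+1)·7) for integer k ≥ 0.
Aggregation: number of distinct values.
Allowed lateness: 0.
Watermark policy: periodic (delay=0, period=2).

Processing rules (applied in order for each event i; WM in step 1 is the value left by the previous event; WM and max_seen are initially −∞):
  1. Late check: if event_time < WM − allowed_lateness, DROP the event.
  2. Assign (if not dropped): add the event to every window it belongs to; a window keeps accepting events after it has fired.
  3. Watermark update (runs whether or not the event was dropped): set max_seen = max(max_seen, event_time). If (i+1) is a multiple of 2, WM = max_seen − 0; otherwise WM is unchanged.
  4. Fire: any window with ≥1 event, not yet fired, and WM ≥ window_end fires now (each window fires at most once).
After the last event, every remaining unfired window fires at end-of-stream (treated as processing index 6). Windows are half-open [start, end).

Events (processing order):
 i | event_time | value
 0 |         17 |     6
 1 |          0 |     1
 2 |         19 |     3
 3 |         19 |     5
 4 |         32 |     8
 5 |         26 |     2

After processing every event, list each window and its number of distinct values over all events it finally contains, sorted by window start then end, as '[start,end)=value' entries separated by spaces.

[0,7)=1 [14,21)=3 [21,28)=1 [28,35)=1

i=0 t=17 v=6: → [14,21); WM=−∞
i=1 t=0 v=1: → [0,7); WM=17; [0,7) fires=1
i=2 t=19 v=3: → [14,21); WM=17
i=3 t=19 v=5: → [14,21); WM=19
i=4 t=32 v=8: → [28,35); WM=19
i=5 t=26 v=2: → [21,28); WM=32; [14,21) fires=3 [21,28) fires=1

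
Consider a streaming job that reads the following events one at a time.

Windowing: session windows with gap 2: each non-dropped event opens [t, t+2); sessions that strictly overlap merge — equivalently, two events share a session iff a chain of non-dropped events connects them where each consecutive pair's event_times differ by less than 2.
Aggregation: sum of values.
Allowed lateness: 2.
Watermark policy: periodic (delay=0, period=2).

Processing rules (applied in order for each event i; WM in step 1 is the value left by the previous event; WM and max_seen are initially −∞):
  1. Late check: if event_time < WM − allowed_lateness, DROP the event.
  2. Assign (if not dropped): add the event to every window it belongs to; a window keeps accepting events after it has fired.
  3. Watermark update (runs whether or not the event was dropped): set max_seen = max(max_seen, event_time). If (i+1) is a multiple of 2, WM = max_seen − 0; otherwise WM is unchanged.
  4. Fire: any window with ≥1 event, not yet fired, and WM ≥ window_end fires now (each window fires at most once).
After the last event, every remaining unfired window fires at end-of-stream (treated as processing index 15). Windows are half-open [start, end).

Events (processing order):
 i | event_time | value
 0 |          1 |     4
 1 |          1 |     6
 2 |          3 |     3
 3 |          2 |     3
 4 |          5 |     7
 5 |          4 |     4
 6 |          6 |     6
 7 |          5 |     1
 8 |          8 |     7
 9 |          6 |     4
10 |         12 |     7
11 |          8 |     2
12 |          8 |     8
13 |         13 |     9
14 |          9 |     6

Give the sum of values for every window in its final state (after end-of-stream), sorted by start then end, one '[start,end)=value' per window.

[1,8)=38 [8,10)=9 [12,15)=16

i=0 t=1 v=4: → [1,3); WM=−∞
i=1 t=1 v=6: → [1,3); WM=1
i=2 t=3 v=3: → [3,5); WM=1
i=3 t=2 v=3: → [1,5); WM=3
i=4 t=5 v=7: → [5,7); WM=3
i=5 t=4 v=4: → [1,7); WM=5
i=6 t=6 v=6: → [1,8); WM=5
i=7 t=5 v=1: → [1,8); WM=6
i=8 t=8 v=7: → [8,10); WM=6
i=9 t=6 v=4: → [1,8); WM=8
i=10 t=12 v=7: → [12,14); WM=8
i=11 t=8 v=2: → [8,10); WM=12
i=12 t=8 v=8: DROP (t<12-2); WM=12
i=13 t=13 v=9: → [12,15); WM=13
i=14 t=9 v=6: DROP (t<13-2); WM=13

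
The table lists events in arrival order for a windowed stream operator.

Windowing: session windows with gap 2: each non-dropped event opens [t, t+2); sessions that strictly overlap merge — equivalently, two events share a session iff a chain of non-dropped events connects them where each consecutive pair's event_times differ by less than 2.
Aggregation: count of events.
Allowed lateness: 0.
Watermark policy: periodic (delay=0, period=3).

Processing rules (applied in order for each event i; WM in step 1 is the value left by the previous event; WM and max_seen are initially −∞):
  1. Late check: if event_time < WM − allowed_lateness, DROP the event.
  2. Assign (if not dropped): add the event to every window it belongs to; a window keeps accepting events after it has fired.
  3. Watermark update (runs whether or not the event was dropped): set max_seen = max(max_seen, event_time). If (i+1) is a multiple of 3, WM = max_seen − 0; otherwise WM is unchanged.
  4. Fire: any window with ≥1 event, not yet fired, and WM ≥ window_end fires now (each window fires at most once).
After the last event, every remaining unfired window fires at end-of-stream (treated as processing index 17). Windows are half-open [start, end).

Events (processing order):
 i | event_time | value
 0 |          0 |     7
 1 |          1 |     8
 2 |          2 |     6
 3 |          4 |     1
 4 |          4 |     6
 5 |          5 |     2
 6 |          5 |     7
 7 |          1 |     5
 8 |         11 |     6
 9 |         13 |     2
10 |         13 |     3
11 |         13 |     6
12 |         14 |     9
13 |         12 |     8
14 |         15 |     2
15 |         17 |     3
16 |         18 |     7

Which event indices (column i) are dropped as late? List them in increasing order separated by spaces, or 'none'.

7 13

i=0 t=0 v=7: → [0,2); WM=−∞
i=1 t=1 v=8: → [0,3); WM=−∞
i=2 t=2 v=6: → [0,4); WM=2
i=3 t=4 v=1: → [4,6); WM=2
i=4 t=4 v=6: → [4,6); WM=2
i=5 t=5 v=2: → [4,7); WM=5
i=6 t=5 v=7: → [4,7); WM=5
i=7 t=1 v=5: DROP (t<5-0); WM=5
i=8 t=11 v=6: → [11,13); WM=11
i=9 t=13 v=2: → [13,15); WM=11
i=10 t=13 v=3: → [13,15); WM=11
i=11 t=13 v=6: → [13,15); WM=13
i=12 t=14 v=9: → [13,16); WM=13
i=13 t=12 v=8: DROP (t<13-0); WM=13
i=14 t=15 v=2: → [13,17); WM=15
i=15 t=17 v=3: → [17,19); WM=15
i=16 t=18 v=7: → [17,20); WM=15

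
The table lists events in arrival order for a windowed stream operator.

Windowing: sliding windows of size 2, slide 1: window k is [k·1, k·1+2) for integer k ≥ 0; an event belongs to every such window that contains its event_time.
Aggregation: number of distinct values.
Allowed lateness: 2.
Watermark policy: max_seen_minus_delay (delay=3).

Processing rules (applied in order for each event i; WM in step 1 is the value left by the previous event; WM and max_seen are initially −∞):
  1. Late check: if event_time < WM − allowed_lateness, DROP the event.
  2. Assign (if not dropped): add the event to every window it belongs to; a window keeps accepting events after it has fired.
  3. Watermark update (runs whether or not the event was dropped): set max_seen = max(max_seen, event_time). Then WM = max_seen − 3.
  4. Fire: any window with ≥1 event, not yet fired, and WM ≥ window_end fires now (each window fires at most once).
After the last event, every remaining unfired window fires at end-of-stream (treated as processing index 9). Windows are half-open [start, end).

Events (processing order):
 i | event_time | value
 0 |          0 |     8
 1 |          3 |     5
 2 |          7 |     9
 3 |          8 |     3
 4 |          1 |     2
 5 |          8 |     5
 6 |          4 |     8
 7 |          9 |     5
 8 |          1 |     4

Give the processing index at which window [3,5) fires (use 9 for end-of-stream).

i=0 t=0 v=8: → [0,2); WM=-3
i=1 t=3 v=5: → [3,5),[2,4); WM=0
i=2 t=7 v=9: → [7,9),[6,8); WM=4; [0,2) fires=1 [2,4) fires=1
i=3 t=8 v=3: → [8,10),[7,9); WM=5; [3,5) fires=1
i=4 t=1 v=2: DROP (t<5-2); WM=5
i=5 t=8 v=5: → [8,10),[7,9); WM=5
i=6 t=4 v=8: → [4,6),[3,5); WM=5
i=7 t=9 v=5: → [9,11),[8,10); WM=6; [4,6) fires=1
i=8 t=1 v=4: DROP (t<6-2); WM=6

3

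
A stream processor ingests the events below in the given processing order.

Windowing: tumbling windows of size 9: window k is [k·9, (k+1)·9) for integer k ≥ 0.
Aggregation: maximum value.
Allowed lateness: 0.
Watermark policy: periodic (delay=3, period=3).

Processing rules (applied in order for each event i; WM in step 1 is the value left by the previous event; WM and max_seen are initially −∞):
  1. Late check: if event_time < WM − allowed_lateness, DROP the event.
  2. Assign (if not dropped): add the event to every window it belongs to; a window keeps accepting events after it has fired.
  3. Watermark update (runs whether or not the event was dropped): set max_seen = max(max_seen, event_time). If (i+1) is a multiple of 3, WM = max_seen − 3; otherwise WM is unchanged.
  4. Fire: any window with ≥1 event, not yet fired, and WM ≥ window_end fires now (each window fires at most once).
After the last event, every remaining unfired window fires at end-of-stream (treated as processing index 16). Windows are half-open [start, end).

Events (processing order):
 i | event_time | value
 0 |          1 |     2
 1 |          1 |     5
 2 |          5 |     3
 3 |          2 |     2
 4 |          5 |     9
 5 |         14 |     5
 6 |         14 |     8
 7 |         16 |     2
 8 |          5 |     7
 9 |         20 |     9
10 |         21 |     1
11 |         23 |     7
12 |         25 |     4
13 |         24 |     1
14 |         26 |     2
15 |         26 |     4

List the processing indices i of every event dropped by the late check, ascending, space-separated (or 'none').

i=0 t=1 v=2: → [0,9); WM=−∞
i=1 t=1 v=5: → [0,9); WM=−∞
i=2 t=5 v=3: → [0,9); WM=2
i=3 t=2 v=2: → [0,9); WM=2
i=4 t=5 v=9: → [0,9); WM=2
i=5 t=14 v=5: → [9,18); WM=11; [0,9) fires=9
i=6 t=14 v=8: → [9,18); WM=11
i=7 t=16 v=2: → [9,18); WM=11
i=8 t=5 v=7: DROP (t<11-0); WM=13
i=9 t=20 v=9: → [18,27); WM=13
i=10 t=21 v=1: → [18,27); WM=13
i=11 t=23 v=7: → [18,27); WM=20; [9,18) fires=8
i=12 t=25 v=4: → [18,27); WM=20
i=13 t=24 v=1: → [18,27); WM=20
i=14 t=26 v=2: → [18,27); WM=23
i=15 t=26 v=4: → [18,27); WM=23

8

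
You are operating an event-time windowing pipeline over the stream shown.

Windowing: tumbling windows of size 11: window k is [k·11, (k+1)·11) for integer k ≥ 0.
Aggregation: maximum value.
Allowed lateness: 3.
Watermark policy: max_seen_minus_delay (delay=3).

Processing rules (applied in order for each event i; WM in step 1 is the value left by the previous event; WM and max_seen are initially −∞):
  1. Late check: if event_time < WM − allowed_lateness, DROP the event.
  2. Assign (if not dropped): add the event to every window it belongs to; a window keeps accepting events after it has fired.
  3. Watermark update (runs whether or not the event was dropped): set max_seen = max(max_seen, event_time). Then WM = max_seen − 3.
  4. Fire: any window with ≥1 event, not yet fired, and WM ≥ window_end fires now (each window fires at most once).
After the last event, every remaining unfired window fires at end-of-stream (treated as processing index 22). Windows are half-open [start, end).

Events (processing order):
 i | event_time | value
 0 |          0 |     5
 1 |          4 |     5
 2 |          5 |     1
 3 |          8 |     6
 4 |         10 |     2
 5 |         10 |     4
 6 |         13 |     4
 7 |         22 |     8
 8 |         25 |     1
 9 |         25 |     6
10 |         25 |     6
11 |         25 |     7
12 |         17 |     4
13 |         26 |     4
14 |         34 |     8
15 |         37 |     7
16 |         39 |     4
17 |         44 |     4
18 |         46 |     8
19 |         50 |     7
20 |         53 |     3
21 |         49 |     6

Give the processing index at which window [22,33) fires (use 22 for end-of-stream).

i=0 t=0 v=5: → [0,11); WM=-3
i=1 t=4 v=5: → [0,11); WM=1
i=2 t=5 v=1: → [0,11); WM=2
i=3 t=8 v=6: → [0,11); WM=5
i=4 t=10 v=2: → [0,11); WM=7
i=5 t=10 v=4: → [0,11); WM=7
i=6 t=13 v=4: → [11,22); WM=10
i=7 t=22 v=8: → [22,33); WM=19; [0,11) fires=6
i=8 t=25 v=1: → [22,33); WM=22; [11,22) fires=4
i=9 t=25 v=6: → [22,33); WM=22
i=10 t=25 v=6: → [22,33); WM=22
i=11 t=25 v=7: → [22,33); WM=22
i=12 t=17 v=4: DROP (t<22-3); WM=22
i=13 t=26 v=4: → [22,33); WM=23
i=14 t=34 v=8: → [33,44); WM=31
i=15 t=37 v=7: → [33,44); WM=34; [22,33) fires=8
i=16 t=39 v=4: → [33,44); WM=36
i=17 t=44 v=4: → [44,55); WM=41
i=18 t=46 v=8: → [44,55); WM=43
i=19 t=50 v=7: → [44,55); WM=47; [33,44) fires=8
i=20 t=53 v=3: → [44,55); WM=50
i=21 t=49 v=6: → [44,55); WM=50

15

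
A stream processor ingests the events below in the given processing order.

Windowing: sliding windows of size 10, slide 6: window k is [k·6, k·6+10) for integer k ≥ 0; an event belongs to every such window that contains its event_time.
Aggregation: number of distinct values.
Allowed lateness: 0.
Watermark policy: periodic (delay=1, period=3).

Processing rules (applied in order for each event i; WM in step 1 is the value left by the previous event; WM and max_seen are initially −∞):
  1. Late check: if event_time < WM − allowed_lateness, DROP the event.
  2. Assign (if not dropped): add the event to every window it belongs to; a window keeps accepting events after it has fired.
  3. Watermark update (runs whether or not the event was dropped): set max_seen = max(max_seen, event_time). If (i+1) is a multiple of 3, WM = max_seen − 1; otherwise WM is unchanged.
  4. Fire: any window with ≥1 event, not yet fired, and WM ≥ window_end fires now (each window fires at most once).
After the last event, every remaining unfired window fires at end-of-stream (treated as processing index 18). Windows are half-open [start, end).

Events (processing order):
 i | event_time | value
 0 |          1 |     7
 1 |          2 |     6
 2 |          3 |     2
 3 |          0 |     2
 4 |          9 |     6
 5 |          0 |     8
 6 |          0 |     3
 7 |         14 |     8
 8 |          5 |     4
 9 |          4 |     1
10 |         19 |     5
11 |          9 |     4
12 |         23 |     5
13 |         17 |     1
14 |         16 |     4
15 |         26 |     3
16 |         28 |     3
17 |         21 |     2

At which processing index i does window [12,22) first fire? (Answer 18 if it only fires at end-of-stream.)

14

i=0 t=1 v=7: → [0,10); WM=−∞
i=1 t=2 v=6: → [0,10); WM=−∞
i=2 t=3 v=2: → [0,10); WM=2
i=3 t=0 v=2: DROP (t<2-0); WM=2
i=4 t=9 v=6: → [6,16),[0,10); WM=2
i=5 t=0 v=8: DROP (t<2-0); WM=8
i=6 t=0 v=3: DROP (t<8-0); WM=8
i=7 t=14 v=8: → [12,22),[6,16); WM=8
i=8 t=5 v=4: DROP (t<8-0); WM=13; [0,10) fires=3
i=9 t=4 v=1: DROP (t<13-0); WM=13
i=10 t=19 v=5: → [18,28),[12,22); WM=13
i=11 t=9 v=4: DROP (t<13-0); WM=18; [6,16) fires=2
i=12 t=23 v=5: → [18,28); WM=18
i=13 t=17 v=1: DROP (t<18-0); WM=18
i=14 t=16 v=4: DROP (t<18-0); WM=22; [12,22) fires=2
i=15 t=26 v=3: → [24,34),[18,28); WM=22
i=16 t=28 v=3: → [24,34); WM=22
i=17 t=21 v=2: DROP (t<22-0); WM=27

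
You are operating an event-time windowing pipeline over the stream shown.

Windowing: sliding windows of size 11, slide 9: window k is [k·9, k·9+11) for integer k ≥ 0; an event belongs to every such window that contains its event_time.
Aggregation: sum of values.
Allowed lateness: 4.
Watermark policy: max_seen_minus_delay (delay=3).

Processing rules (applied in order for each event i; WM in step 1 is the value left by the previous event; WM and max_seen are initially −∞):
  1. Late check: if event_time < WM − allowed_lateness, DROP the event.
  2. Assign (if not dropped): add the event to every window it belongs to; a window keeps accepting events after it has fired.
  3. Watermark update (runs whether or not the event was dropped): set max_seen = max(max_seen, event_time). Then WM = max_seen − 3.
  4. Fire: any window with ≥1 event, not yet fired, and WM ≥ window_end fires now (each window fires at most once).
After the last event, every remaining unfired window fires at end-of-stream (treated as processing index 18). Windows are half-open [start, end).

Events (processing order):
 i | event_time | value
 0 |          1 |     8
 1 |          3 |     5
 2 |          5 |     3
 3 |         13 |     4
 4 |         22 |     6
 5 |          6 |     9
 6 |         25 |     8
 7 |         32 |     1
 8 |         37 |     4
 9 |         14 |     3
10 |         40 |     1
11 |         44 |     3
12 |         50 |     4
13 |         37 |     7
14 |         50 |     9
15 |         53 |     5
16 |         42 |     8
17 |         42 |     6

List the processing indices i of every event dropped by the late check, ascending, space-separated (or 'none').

i=0 t=1 v=8: → [0,11); WM=-2
i=1 t=3 v=5: → [0,11); WM=0
i=2 t=5 v=3: → [0,11); WM=2
i=3 t=13 v=4: → [9,20); WM=10
i=4 t=22 v=6: → [18,29); WM=19; [0,11) fires=16
i=5 t=6 v=9: DROP (t<19-4); WM=19
i=6 t=25 v=8: → [18,29); WM=22; [9,20) fires=4
i=7 t=32 v=1: → [27,38); WM=29; [18,29) fires=14
i=8 t=37 v=4: → [36,47),[27,38); WM=34
i=9 t=14 v=3: DROP (t<34-4); WM=34
i=10 t=40 v=1: → [36,47); WM=37
i=11 t=44 v=3: → [36,47); WM=41; [27,38) fires=5
i=12 t=50 v=4: → [45,56); WM=47; [36,47) fires=8
i=13 t=37 v=7: DROP (t<47-4); WM=47
i=14 t=50 v=9: → [45,56); WM=47
i=15 t=53 v=5: → [45,56); WM=50
i=16 t=42 v=8: DROP (t<50-4); WM=50
i=17 t=42 v=6: DROP (t<50-4); WM=50

5 9 13 16 17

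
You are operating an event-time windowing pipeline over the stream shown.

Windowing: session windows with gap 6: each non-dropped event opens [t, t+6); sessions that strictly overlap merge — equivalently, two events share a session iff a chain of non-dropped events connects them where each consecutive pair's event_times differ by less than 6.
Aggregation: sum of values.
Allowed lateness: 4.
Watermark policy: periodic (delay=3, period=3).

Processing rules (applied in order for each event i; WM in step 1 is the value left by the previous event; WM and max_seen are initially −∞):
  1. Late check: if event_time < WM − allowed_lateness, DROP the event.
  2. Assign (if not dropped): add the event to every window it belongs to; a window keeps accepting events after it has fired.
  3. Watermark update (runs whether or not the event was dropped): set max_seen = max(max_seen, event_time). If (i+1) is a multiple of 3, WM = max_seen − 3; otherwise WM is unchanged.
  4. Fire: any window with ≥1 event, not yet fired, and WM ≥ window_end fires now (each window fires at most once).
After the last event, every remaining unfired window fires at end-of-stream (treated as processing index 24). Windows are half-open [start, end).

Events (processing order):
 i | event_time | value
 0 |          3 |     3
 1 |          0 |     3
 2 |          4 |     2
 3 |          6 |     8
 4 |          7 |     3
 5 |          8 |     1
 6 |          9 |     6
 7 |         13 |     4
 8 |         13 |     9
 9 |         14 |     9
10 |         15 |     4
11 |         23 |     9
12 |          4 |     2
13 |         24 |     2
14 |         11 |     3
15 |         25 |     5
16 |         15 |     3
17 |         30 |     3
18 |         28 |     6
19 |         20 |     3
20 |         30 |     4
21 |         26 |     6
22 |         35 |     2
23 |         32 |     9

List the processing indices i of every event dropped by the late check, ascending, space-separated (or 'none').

12 14 16 19

i=0 t=3 v=3: → [3,9); WM=−∞
i=1 t=0 v=3: → [0,9); WM=−∞
i=2 t=4 v=2: → [0,10); WM=1
i=3 t=6 v=8: → [0,12); WM=1
i=4 t=7 v=3: → [0,13); WM=1
i=5 t=8 v=1: → [0,14); WM=5
i=6 t=9 v=6: → [0,15); WM=5
i=7 t=13 v=4: → [0,19); WM=5
i=8 t=13 v=9: → [0,19); WM=10
i=9 t=14 v=9: → [0,20); WM=10
i=10 t=15 v=4: → [0,21); WM=10
i=11 t=23 v=9: → [23,29); WM=20
i=12 t=4 v=2: DROP (t<20-4); WM=20
i=13 t=24 v=2: → [23,30); WM=20
i=14 t=11 v=3: DROP (t<20-4); WM=21
i=15 t=25 v=5: → [23,31); WM=21
i=16 t=15 v=3: DROP (t<21-4); WM=21
i=17 t=30 v=3: → [23,36); WM=27
i=18 t=28 v=6: → [23,36); WM=27
i=19 t=20 v=3: DROP (t<27-4); WM=27
i=20 t=30 v=4: → [23,36); WM=27
i=21 t=26 v=6: → [23,36); WM=27
i=22 t=35 v=2: → [23,41); WM=27
i=23 t=32 v=9: → [23,41); WM=32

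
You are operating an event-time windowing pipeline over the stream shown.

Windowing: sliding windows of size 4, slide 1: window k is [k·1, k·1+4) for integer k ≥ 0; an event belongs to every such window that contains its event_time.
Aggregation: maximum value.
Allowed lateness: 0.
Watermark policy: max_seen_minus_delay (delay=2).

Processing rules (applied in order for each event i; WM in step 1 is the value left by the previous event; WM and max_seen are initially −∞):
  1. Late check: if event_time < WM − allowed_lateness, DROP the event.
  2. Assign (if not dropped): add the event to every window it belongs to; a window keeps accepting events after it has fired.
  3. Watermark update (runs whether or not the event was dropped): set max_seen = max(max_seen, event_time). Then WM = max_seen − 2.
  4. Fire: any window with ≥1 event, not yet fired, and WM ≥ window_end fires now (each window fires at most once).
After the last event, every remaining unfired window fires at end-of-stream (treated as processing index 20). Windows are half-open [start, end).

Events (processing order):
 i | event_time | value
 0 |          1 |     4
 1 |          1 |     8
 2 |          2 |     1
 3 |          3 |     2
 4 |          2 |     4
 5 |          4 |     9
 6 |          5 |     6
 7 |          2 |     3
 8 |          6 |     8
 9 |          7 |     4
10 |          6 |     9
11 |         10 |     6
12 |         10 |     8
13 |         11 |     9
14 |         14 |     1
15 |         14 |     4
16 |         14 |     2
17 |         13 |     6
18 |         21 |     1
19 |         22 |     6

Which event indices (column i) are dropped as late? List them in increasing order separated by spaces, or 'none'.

i=0 t=1 v=4: → [1,5),[0,4); WM=-1
i=1 t=1 v=8: → [1,5),[0,4); WM=-1
i=2 t=2 v=1: → [2,6),[1,5),[0,4); WM=0
i=3 t=3 v=2: → [3,7),[2,6),[1,5),[0,4); WM=1
i=4 t=2 v=4: → [2,6),[1,5),[0,4); WM=1
i=5 t=4 v=9: → [4,8),[3,7),[2,6),[1,5); WM=2
i=6 t=5 v=6: → [5,9),[4,8),[3,7),[2,6); WM=3
i=7 t=2 v=3: DROP (t<3-0); WM=3
i=8 t=6 v=8: → [6,10),[5,9),[4,8),[3,7); WM=4; [0,4) fires=8
i=9 t=7 v=4: → [7,11),[6,10),[5,9),[4,8); WM=5; [1,5) fires=9
i=10 t=6 v=9: → [6,10),[5,9),[4,8),[3,7); WM=5
i=11 t=10 v=6: → [10,14),[9,13),[8,12),[7,11); WM=8; [2,6) fires=9 [3,7) fires=9 [4,8) fires=9
i=12 t=10 v=8: → [10,14),[9,13),[8,12),[7,11); WM=8
i=13 t=11 v=9: → [11,15),[10,14),[9,13),[8,12); WM=9; [5,9) fires=9
i=14 t=14 v=1: → [14,18),[13,17),[12,16),[11,15); WM=12; [6,10) fires=9 [7,11) fires=8 [8,12) fires=9
i=15 t=14 v=4: → [14,18),[13,17),[12,16),[11,15); WM=12
i=16 t=14 v=2: → [14,18),[13,17),[12,16),[11,15); WM=12
i=17 t=13 v=6: → [13,17),[12,16),[11,15),[10,14); WM=12
i=18 t=21 v=1: → [21,25),[20,24),[19,23),[18,22); WM=19; [9,13) fires=9 [10,14) fires=9 [11,15) fires=9 [12,16) fires=6 [13,17) fires=6 [14,18) fires=4
i=19 t=22 v=6: → [22,26),[21,25),[20,24),[19,23); WM=20

7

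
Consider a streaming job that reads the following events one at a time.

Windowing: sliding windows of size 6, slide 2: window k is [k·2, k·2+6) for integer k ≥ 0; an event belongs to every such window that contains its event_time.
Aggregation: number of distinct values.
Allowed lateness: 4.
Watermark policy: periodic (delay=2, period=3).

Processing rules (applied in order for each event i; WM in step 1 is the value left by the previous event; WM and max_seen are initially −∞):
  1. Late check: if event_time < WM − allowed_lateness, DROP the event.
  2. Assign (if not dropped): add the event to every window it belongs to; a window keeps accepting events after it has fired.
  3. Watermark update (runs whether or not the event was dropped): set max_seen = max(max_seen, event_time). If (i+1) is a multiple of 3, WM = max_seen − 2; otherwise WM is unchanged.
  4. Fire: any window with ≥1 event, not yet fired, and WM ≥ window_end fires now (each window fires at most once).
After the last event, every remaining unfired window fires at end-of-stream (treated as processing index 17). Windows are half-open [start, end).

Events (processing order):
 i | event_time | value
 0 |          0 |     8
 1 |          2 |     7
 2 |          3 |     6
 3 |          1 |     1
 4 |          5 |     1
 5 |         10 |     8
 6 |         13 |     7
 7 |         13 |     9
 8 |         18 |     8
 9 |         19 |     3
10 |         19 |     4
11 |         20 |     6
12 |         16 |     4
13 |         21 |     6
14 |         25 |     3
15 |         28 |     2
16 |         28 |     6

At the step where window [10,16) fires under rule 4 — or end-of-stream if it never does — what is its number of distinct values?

i=0 t=0 v=8: → [0,6); WM=−∞
i=1 t=2 v=7: → [2,8),[0,6); WM=−∞
i=2 t=3 v=6: → [2,8),[0,6); WM=1
i=3 t=1 v=1: → [0,6); WM=1
i=4 t=5 v=1: → [4,10),[2,8),[0,6); WM=1
i=5 t=10 v=8: → [10,16),[8,14),[6,12); WM=8; [0,6) fires=4 [2,8) fires=3
i=6 t=13 v=7: → [12,18),[10,16),[8,14); WM=8
i=7 t=13 v=9: → [12,18),[10,16),[8,14); WM=8
i=8 t=18 v=8: → [18,24),[16,22),[14,20); WM=16; [4,10) fires=1 [6,12) fires=1 [8,14) fires=3 [10,16) fires=3
i=9 t=19 v=3: → [18,24),[16,22),[14,20); WM=16
i=10 t=19 v=4: → [18,24),[16,22),[14,20); WM=16
i=11 t=20 v=6: → [20,26),[18,24),[16,22); WM=18; [12,18) fires=2
i=12 t=16 v=4: → [16,22),[14,20),[12,18); WM=18
i=13 t=21 v=6: → [20,26),[18,24),[16,22); WM=18
i=14 t=25 v=3: → [24,30),[22,28),[20,26); WM=23; [14,20) fires=3 [16,22) fires=4
i=15 t=28 v=2: → [28,34),[26,32),[24,30); WM=23
i=16 t=28 v=6: → [28,34),[26,32),[24,30); WM=23

3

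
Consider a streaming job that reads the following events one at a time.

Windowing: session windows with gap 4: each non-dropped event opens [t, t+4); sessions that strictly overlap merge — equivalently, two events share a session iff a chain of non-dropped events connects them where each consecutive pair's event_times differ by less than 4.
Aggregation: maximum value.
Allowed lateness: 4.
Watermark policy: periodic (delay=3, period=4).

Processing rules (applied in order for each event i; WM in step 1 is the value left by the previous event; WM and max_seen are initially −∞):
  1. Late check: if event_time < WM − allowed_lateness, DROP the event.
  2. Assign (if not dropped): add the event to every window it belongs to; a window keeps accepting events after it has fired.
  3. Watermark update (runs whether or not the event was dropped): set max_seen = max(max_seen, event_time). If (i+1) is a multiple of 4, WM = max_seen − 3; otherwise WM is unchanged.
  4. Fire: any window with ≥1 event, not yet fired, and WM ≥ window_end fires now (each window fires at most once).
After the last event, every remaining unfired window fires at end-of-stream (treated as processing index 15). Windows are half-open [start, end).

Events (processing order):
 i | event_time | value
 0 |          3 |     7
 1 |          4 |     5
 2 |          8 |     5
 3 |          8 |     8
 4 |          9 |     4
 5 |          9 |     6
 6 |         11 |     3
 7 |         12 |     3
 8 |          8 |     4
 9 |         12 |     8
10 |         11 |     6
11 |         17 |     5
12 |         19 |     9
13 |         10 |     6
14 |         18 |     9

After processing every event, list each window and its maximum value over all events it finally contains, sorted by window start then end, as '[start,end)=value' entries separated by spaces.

i=0 t=3 v=7: → [3,7); WM=−∞
i=1 t=4 v=5: → [3,8); WM=−∞
i=2 t=8 v=5: → [8,12); WM=−∞
i=3 t=8 v=8: → [8,12); WM=5
i=4 t=9 v=4: → [8,13); WM=5
i=5 t=9 v=6: → [8,13); WM=5
i=6 t=11 v=3: → [8,15); WM=5
i=7 t=12 v=3: → [8,16); WM=9
i=8 t=8 v=4: → [8,16); WM=9
i=9 t=12 v=8: → [8,16); WM=9
i=10 t=11 v=6: → [8,16); WM=9
i=11 t=17 v=5: → [17,21); WM=14
i=12 t=19 v=9: → [17,23); WM=14
i=13 t=10 v=6: → [8,16); WM=14
i=14 t=18 v=9: → [17,23); WM=14

[3,8)=7 [8,16)=8 [17,23)=9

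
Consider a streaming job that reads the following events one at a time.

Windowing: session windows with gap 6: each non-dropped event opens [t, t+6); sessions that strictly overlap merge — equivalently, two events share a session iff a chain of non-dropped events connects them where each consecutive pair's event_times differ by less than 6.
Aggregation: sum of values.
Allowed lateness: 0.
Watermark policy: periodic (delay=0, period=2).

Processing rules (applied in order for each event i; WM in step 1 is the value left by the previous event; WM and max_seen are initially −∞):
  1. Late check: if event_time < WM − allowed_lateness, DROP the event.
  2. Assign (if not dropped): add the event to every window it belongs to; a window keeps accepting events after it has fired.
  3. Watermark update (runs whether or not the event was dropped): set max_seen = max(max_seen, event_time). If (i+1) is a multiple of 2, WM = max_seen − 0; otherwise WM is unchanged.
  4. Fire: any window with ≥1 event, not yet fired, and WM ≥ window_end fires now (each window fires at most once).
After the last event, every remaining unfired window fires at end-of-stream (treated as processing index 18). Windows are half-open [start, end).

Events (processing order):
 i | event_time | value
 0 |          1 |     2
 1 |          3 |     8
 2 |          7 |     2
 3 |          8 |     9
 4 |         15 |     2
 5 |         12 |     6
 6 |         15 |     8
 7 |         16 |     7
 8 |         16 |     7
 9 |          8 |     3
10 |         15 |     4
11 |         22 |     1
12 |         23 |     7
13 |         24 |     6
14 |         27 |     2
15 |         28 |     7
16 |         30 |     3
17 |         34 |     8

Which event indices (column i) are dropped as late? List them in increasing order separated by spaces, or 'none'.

9 10

i=0 t=1 v=2: → [1,7); WM=−∞
i=1 t=3 v=8: → [1,9); WM=3
i=2 t=7 v=2: → [1,13); WM=3
i=3 t=8 v=9: → [1,14); WM=8
i=4 t=15 v=2: → [15,21); WM=8
i=5 t=12 v=6: → [1,21); WM=15
i=6 t=15 v=8: → [1,21); WM=15
i=7 t=16 v=7: → [1,22); WM=16
i=8 t=16 v=7: → [1,22); WM=16
i=9 t=8 v=3: DROP (t<16-0); WM=16
i=10 t=15 v=4: DROP (t<16-0); WM=16
i=11 t=22 v=1: → [22,28); WM=22
i=12 t=23 v=7: → [22,29); WM=22
i=13 t=24 v=6: → [22,30); WM=24
i=14 t=27 v=2: → [22,33); WM=24
i=15 t=28 v=7: → [22,34); WM=28
i=16 t=30 v=3: → [22,36); WM=28
i=17 t=34 v=8: → [22,40); WM=34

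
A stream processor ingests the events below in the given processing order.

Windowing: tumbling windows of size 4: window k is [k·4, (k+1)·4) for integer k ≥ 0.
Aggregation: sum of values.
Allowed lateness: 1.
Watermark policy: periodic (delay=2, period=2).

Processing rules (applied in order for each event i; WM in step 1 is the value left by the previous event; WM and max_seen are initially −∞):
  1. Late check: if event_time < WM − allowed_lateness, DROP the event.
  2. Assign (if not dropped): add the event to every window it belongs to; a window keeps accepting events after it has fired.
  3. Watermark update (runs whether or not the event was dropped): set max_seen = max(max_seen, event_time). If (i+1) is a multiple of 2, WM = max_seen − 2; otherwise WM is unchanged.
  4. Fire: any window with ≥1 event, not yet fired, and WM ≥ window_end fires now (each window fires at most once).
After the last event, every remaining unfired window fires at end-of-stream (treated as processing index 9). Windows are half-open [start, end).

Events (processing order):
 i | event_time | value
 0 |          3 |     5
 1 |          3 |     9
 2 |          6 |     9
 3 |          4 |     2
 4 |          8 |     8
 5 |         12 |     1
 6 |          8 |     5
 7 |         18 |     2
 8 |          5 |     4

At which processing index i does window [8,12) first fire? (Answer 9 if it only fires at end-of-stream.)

7

i=0 t=3 v=5: → [0,4); WM=−∞
i=1 t=3 v=9: → [0,4); WM=1
i=2 t=6 v=9: → [4,8); WM=1
i=3 t=4 v=2: → [4,8); WM=4; [0,4) fires=14
i=4 t=8 v=8: → [8,12); WM=4
i=5 t=12 v=1: → [12,16); WM=10; [4,8) fires=11
i=6 t=8 v=5: DROP (t<10-1); WM=10
i=7 t=18 v=2: → [16,20); WM=16; [8,12) fires=8 [12,16) fires=1
i=8 t=5 v=4: DROP (t<16-1); WM=16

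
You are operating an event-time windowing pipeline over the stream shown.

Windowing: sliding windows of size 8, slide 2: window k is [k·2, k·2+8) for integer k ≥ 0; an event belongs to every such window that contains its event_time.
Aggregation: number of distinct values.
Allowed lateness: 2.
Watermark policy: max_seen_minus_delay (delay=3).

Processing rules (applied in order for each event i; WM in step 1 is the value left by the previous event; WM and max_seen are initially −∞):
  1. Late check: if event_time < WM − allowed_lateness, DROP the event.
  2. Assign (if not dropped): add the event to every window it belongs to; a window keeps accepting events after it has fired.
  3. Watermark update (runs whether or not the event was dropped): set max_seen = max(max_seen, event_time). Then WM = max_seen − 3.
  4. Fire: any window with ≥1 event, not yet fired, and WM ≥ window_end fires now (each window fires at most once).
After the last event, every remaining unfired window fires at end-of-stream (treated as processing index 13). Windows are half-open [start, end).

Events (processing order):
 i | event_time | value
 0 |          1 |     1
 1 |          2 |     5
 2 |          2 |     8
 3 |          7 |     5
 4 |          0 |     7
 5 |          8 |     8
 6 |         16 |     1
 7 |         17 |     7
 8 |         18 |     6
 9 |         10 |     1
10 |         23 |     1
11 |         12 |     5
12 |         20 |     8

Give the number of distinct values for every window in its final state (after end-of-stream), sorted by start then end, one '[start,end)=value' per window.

i=0 t=1 v=1: → [0,8); WM=-2
i=1 t=2 v=5: → [2,10),[0,8); WM=-1
i=2 t=2 v=8: → [2,10),[0,8); WM=-1
i=3 t=7 v=5: → [6,14),[4,12),[2,10),[0,8); WM=4
i=4 t=0 v=7: DROP (t<4-2); WM=4
i=5 t=8 v=8: → [8,16),[6,14),[4,12),[2,10); WM=5
i=6 t=16 v=1: → [16,24),[14,22),[12,20),[10,18); WM=13; [0,8) fires=3 [2,10) fires=2 [4,12) fires=2
i=7 t=17 v=7: → [16,24),[14,22),[12,20),[10,18); WM=14; [6,14) fires=2
i=8 t=18 v=6: → [18,26),[16,24),[14,22),[12,20); WM=15
i=9 t=10 v=1: DROP (t<15-2); WM=15
i=10 t=23 v=1: → [22,30),[20,28),[18,26),[16,24); WM=20; [8,16) fires=1 [10,18) fires=2 [12,20) fires=3
i=11 t=12 v=5: DROP (t<20-2); WM=20
i=12 t=20 v=8: → [20,28),[18,26),[16,24),[14,22); WM=20

[0,8)=3 [2,10)=2 [4,12)=2 [6,14)=2 [8,16)=1 [10,18)=2 [12,20)=3 [14,22)=4 [16,24)=4 [18,26)=3 [20,28)=2 [22,30)=1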